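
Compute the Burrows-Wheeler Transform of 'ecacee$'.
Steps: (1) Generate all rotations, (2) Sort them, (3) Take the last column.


Rotations (sorted):
  0: $ecacee -> last char: e
  1: acee$ec -> last char: c
  2: cacee$e -> last char: e
  3: cee$eca -> last char: a
  4: e$ecace -> last char: e
  5: ecacee$ -> last char: $
  6: ee$ecac -> last char: c


BWT = eceae$c


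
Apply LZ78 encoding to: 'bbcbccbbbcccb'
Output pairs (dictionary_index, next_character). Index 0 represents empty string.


LZ78 encoding steps:
Dictionary: {0: ''}
Step 1: w='' (idx 0), next='b' -> output (0, 'b'), add 'b' as idx 1
Step 2: w='b' (idx 1), next='c' -> output (1, 'c'), add 'bc' as idx 2
Step 3: w='bc' (idx 2), next='c' -> output (2, 'c'), add 'bcc' as idx 3
Step 4: w='b' (idx 1), next='b' -> output (1, 'b'), add 'bb' as idx 4
Step 5: w='bcc' (idx 3), next='c' -> output (3, 'c'), add 'bccc' as idx 5
Step 6: w='b' (idx 1), end of input -> output (1, '')


Encoded: [(0, 'b'), (1, 'c'), (2, 'c'), (1, 'b'), (3, 'c'), (1, '')]


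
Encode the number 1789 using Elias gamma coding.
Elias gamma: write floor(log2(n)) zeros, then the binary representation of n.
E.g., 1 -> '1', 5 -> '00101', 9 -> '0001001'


num_bits = floor(log2(1789)) + 1 = 11
leading_zeros = num_bits - 1 = 10
binary(1789) = 11011111101

Elias gamma(1789) = '0000000000' + '11011111101' = 000000000011011111101 (21 bits)


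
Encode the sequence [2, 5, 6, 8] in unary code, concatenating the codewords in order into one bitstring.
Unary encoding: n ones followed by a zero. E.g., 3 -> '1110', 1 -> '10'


Encode each number as n ones followed by a terminating 0:
  2 -> 110 (3 bits)
  5 -> 111110 (6 bits)
  6 -> 1111110 (7 bits)
  8 -> 111111110 (9 bits)
Total length = 3 + 6 + 7 + 9 = 25 bits.

Unary([2, 5, 6, 8]) = 1101111101111110111111110 (25 bits)


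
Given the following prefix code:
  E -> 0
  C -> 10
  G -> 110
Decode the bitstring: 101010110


Decoding step by step:
Bits 10 -> C
Bits 10 -> C
Bits 10 -> C
Bits 110 -> G


Decoded message: CCCG


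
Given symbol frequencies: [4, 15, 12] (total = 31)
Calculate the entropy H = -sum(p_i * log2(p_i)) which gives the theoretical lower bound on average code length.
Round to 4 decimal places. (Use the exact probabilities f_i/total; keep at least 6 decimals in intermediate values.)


Per-symbol terms -p_i * log2(p_i) with p_i = f_i/31:
  p = 4/31 = 0.129032: log2(p) = -2.954196, -p*log2(p) = 0.381187
  p = 15/31 = 0.483871: log2(p) = -1.047306, -p*log2(p) = 0.506761
  p = 12/31 = 0.387097: log2(p) = -1.369234, -p*log2(p) = 0.530026
H = 0.381187 + 0.506761 + 0.530026 = 1.417974

H = 1.418 bits/symbol


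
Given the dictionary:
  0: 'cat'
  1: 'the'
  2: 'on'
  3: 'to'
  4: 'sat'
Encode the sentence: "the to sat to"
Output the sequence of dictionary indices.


Look up each word in the dictionary:
  'the' -> 1
  'to' -> 3
  'sat' -> 4
  'to' -> 3

Encoded: [1, 3, 4, 3]


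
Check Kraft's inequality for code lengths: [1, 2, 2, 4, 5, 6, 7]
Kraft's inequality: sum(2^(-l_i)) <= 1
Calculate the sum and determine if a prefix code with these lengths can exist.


Sum = 2^(-1) + 2^(-2) + 2^(-2) + 2^(-4) + 2^(-5) + 2^(-6) + 2^(-7)
    = 0.5 + 0.25 + 0.25 + 0.0625 + 0.03125 + 0.015625 + 0.0078125
    = 143/128 = 1.1171875
Since 1.1171875 > 1, Kraft's inequality is NOT satisfied.
A prefix code with these lengths CANNOT exist.

Kraft sum = 1.1171875. Not satisfied.


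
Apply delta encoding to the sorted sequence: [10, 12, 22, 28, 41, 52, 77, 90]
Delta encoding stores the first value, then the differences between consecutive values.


First value: 10
Deltas:
  12 - 10 = 2
  22 - 12 = 10
  28 - 22 = 6
  41 - 28 = 13
  52 - 41 = 11
  77 - 52 = 25
  90 - 77 = 13


Delta encoded: [10, 2, 10, 6, 13, 11, 25, 13]


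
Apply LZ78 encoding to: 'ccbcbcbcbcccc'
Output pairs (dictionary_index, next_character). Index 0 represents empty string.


LZ78 encoding steps:
Dictionary: {0: ''}
Step 1: w='' (idx 0), next='c' -> output (0, 'c'), add 'c' as idx 1
Step 2: w='c' (idx 1), next='b' -> output (1, 'b'), add 'cb' as idx 2
Step 3: w='cb' (idx 2), next='c' -> output (2, 'c'), add 'cbc' as idx 3
Step 4: w='' (idx 0), next='b' -> output (0, 'b'), add 'b' as idx 4
Step 5: w='cbc' (idx 3), next='c' -> output (3, 'c'), add 'cbcc' as idx 5
Step 6: w='c' (idx 1), next='c' -> output (1, 'c'), add 'cc' as idx 6


Encoded: [(0, 'c'), (1, 'b'), (2, 'c'), (0, 'b'), (3, 'c'), (1, 'c')]


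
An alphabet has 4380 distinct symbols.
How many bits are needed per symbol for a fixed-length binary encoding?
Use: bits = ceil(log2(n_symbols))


log2(4380) = 12.0967
Bracket: 2^12 = 4096 < 4380 <= 2^13 = 8192
So ceil(log2(4380)) = 13

bits = ceil(log2(4380)) = ceil(12.0967) = 13 bits


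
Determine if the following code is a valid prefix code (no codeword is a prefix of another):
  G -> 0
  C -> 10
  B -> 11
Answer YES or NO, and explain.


Checking each pair (does one codeword prefix another?):
  G='0' vs C='10': no prefix
  G='0' vs B='11': no prefix
  C='10' vs G='0': no prefix
  C='10' vs B='11': no prefix
  B='11' vs G='0': no prefix
  B='11' vs C='10': no prefix
No violation found over all pairs.

YES -- this is a valid prefix code. No codeword is a prefix of any other codeword.


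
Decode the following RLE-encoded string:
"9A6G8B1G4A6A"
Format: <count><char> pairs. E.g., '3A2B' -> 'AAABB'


Expanding each <count><char> pair:
  9A -> 'AAAAAAAAA'
  6G -> 'GGGGGG'
  8B -> 'BBBBBBBB'
  1G -> 'G'
  4A -> 'AAAA'
  6A -> 'AAAAAA'

Decoded = AAAAAAAAAGGGGGGBBBBBBBBGAAAAAAAAAA


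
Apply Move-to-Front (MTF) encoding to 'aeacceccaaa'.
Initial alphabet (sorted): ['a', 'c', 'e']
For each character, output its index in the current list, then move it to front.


MTF encoding:
'a': index 0 in ['a', 'c', 'e'] -> ['a', 'c', 'e']
'e': index 2 in ['a', 'c', 'e'] -> ['e', 'a', 'c']
'a': index 1 in ['e', 'a', 'c'] -> ['a', 'e', 'c']
'c': index 2 in ['a', 'e', 'c'] -> ['c', 'a', 'e']
'c': index 0 in ['c', 'a', 'e'] -> ['c', 'a', 'e']
'e': index 2 in ['c', 'a', 'e'] -> ['e', 'c', 'a']
'c': index 1 in ['e', 'c', 'a'] -> ['c', 'e', 'a']
'c': index 0 in ['c', 'e', 'a'] -> ['c', 'e', 'a']
'a': index 2 in ['c', 'e', 'a'] -> ['a', 'c', 'e']
'a': index 0 in ['a', 'c', 'e'] -> ['a', 'c', 'e']
'a': index 0 in ['a', 'c', 'e'] -> ['a', 'c', 'e']


Output: [0, 2, 1, 2, 0, 2, 1, 0, 2, 0, 0]


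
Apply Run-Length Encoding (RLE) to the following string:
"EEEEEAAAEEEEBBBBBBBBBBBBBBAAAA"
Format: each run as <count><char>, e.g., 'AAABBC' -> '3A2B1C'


Scanning runs left to right:
  i=0: run of 'E' x 5 -> '5E'
  i=5: run of 'A' x 3 -> '3A'
  i=8: run of 'E' x 4 -> '4E'
  i=12: run of 'B' x 14 -> '14B'
  i=26: run of 'A' x 4 -> '4A'

RLE = 5E3A4E14B4A


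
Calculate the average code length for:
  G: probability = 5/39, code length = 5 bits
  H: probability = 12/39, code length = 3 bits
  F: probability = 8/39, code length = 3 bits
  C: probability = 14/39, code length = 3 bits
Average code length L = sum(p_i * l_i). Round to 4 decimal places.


Weighted contributions p_i * l_i:
  G: (5/39) * 5 = 25/39
  H: (12/39) * 3 = 36/39
  F: (8/39) * 3 = 24/39
  C: (14/39) * 3 = 42/39
Sum = (25 + 36 + 24 + 42)/39 = 127/39

L = 127/39 = 3.2564 bits/symbol


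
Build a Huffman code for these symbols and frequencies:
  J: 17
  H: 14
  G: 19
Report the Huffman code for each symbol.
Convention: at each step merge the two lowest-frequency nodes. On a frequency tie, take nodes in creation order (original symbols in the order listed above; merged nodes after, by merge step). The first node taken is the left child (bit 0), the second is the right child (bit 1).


Huffman tree construction:
Step 1: Merge H(14) + J(17) = 31
Step 2: Merge G(19) + (H+J)(31) = 50
Read each symbol's code off the tree from the root (left child = 0, right child = 1).

Codes:
  J: 11 (length 2)
  H: 10 (length 2)
  G: 0 (length 1)
Average code length: 81/50 = 1.6200 bits/symbol


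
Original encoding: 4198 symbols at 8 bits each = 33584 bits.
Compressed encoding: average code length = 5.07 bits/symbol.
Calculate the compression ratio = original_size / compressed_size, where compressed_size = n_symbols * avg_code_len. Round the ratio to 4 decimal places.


original_size = n_symbols * orig_bits = 4198 * 8 = 33584 bits
compressed_size = n_symbols * avg_code_len = 4198 * 5.07 = 21283.86 bits
ratio = original_size / compressed_size = 33584 / 21283.86 = 1.5779

Compression ratio = 1.5779


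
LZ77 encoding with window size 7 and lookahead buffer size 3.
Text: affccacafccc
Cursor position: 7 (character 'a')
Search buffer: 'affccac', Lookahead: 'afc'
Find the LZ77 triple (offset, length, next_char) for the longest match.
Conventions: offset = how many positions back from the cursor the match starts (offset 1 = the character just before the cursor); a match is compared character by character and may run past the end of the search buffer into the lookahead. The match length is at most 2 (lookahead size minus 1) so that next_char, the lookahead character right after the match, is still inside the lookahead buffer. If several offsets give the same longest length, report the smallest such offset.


Try each offset into the search buffer:
  offset=1 (pos 6, char 'c'): match length 0
  offset=2 (pos 5, char 'a'): match length 1
  offset=3 (pos 4, char 'c'): match length 0
  offset=4 (pos 3, char 'c'): match length 0
  offset=5 (pos 2, char 'f'): match length 0
  offset=6 (pos 1, char 'f'): match length 0
  offset=7 (pos 0, char 'a'): match length 2
Longest match has length 2 at offset 7.
next_char = character at position 7 + 2 = 9 -> 'c'

Best match: offset=7, length=2 (matching 'af' starting at position 0)
LZ77 triple: (7, 2, 'c')


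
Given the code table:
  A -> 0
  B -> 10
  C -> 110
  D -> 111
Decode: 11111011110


Decoding:
111 -> D
110 -> C
111 -> D
10 -> B


Result: DCDB


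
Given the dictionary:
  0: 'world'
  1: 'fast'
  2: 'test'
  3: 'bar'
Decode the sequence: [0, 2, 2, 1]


Look up each index in the dictionary:
  0 -> 'world'
  2 -> 'test'
  2 -> 'test'
  1 -> 'fast'

Decoded: "world test test fast"


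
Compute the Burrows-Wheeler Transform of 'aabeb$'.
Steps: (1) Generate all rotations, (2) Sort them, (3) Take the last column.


Rotations (sorted):
  0: $aabeb -> last char: b
  1: aabeb$ -> last char: $
  2: abeb$a -> last char: a
  3: b$aabe -> last char: e
  4: beb$aa -> last char: a
  5: eb$aab -> last char: b


BWT = b$aeab


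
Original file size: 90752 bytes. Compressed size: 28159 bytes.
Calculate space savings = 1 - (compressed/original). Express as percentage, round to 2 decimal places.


ratio = compressed/original = 28159/90752 = 0.310285
savings = 1 - ratio = 1 - 0.310285 = 0.689715
as a percentage: 0.689715 * 100 = 68.97%

Space savings = 1 - 28159/90752 = 68.97%


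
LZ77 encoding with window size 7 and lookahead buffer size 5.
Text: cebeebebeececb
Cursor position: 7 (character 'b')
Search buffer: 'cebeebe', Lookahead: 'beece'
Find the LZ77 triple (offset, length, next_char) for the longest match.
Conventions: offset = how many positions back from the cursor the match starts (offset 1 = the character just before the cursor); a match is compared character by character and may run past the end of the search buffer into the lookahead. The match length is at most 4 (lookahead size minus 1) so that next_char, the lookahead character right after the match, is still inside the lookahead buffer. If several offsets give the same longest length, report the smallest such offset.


Try each offset into the search buffer:
  offset=1 (pos 6, char 'e'): match length 0
  offset=2 (pos 5, char 'b'): match length 2
  offset=3 (pos 4, char 'e'): match length 0
  offset=4 (pos 3, char 'e'): match length 0
  offset=5 (pos 2, char 'b'): match length 3
  offset=6 (pos 1, char 'e'): match length 0
  offset=7 (pos 0, char 'c'): match length 0
Longest match has length 3 at offset 5.
next_char = character at position 7 + 3 = 10 -> 'c'

Best match: offset=5, length=3 (matching 'bee' starting at position 2)
LZ77 triple: (5, 3, 'c')


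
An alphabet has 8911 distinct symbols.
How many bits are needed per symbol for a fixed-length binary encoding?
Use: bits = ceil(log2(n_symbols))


log2(8911) = 13.1214
Bracket: 2^13 = 8192 < 8911 <= 2^14 = 16384
So ceil(log2(8911)) = 14

bits = ceil(log2(8911)) = ceil(13.1214) = 14 bits


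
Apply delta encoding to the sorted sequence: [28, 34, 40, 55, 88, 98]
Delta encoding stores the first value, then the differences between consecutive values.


First value: 28
Deltas:
  34 - 28 = 6
  40 - 34 = 6
  55 - 40 = 15
  88 - 55 = 33
  98 - 88 = 10


Delta encoded: [28, 6, 6, 15, 33, 10]


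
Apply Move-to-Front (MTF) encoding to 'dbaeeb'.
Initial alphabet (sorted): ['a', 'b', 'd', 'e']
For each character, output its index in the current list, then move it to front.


MTF encoding:
'd': index 2 in ['a', 'b', 'd', 'e'] -> ['d', 'a', 'b', 'e']
'b': index 2 in ['d', 'a', 'b', 'e'] -> ['b', 'd', 'a', 'e']
'a': index 2 in ['b', 'd', 'a', 'e'] -> ['a', 'b', 'd', 'e']
'e': index 3 in ['a', 'b', 'd', 'e'] -> ['e', 'a', 'b', 'd']
'e': index 0 in ['e', 'a', 'b', 'd'] -> ['e', 'a', 'b', 'd']
'b': index 2 in ['e', 'a', 'b', 'd'] -> ['b', 'e', 'a', 'd']


Output: [2, 2, 2, 3, 0, 2]


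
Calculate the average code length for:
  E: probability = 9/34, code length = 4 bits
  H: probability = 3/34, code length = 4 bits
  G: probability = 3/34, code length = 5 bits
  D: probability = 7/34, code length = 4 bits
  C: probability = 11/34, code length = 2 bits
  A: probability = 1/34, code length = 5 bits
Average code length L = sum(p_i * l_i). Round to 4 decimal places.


Weighted contributions p_i * l_i:
  E: (9/34) * 4 = 36/34
  H: (3/34) * 4 = 12/34
  G: (3/34) * 5 = 15/34
  D: (7/34) * 4 = 28/34
  C: (11/34) * 2 = 22/34
  A: (1/34) * 5 = 5/34
Sum = (36 + 12 + 15 + 28 + 22 + 5)/34 = 118/34

L = 118/34 = 3.4706 bits/symbol


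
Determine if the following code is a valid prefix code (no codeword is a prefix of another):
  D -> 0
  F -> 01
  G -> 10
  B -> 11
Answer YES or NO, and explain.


Checking each pair (does one codeword prefix another?):
  D='0' vs F='01': prefix -- VIOLATION

NO -- this is NOT a valid prefix code. D (0) is a prefix of F (01).


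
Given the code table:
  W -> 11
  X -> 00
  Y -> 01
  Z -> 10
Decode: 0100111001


Decoding:
01 -> Y
00 -> X
11 -> W
10 -> Z
01 -> Y


Result: YXWZY


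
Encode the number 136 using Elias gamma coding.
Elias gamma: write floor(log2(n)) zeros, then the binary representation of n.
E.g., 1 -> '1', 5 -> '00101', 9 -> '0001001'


num_bits = floor(log2(136)) + 1 = 8
leading_zeros = num_bits - 1 = 7
binary(136) = 10001000

Elias gamma(136) = '0000000' + '10001000' = 000000010001000 (15 bits)


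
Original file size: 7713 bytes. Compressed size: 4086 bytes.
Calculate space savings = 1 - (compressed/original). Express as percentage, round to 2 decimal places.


ratio = compressed/original = 4086/7713 = 0.529755
savings = 1 - ratio = 1 - 0.529755 = 0.470245
as a percentage: 0.470245 * 100 = 47.02%

Space savings = 1 - 4086/7713 = 47.02%


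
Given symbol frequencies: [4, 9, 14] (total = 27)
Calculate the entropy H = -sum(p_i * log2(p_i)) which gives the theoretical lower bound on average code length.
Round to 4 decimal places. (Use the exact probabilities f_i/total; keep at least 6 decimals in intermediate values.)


Per-symbol terms -p_i * log2(p_i) with p_i = f_i/27:
  p = 4/27 = 0.148148: log2(p) = -2.754888, -p*log2(p) = 0.408131
  p = 9/27 = 0.333333: log2(p) = -1.584963, -p*log2(p) = 0.528321
  p = 14/27 = 0.518519: log2(p) = -0.947533, -p*log2(p) = 0.491313
H = 0.408131 + 0.528321 + 0.491313 = 1.427765

H = 1.4278 bits/symbol


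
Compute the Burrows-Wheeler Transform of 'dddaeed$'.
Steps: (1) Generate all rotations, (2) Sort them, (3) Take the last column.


Rotations (sorted):
  0: $dddaeed -> last char: d
  1: aeed$ddd -> last char: d
  2: d$dddaee -> last char: e
  3: daeed$dd -> last char: d
  4: ddaeed$d -> last char: d
  5: dddaeed$ -> last char: $
  6: ed$dddae -> last char: e
  7: eed$ddda -> last char: a


BWT = ddedd$ea


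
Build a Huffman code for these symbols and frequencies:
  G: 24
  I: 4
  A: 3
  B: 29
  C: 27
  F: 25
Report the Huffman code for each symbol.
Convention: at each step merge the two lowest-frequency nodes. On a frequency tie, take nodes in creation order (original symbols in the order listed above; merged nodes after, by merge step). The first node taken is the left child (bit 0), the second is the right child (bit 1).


Huffman tree construction:
Step 1: Merge A(3) + I(4) = 7
Step 2: Merge (A+I)(7) + G(24) = 31
Step 3: Merge F(25) + C(27) = 52
Step 4: Merge B(29) + ((A+I)+G)(31) = 60
Step 5: Merge (F+C)(52) + (B+((A+I)+G))(60) = 112
Read each symbol's code off the tree from the root (left child = 0, right child = 1).

Codes:
  G: 111 (length 3)
  I: 1101 (length 4)
  A: 1100 (length 4)
  B: 10 (length 2)
  C: 01 (length 2)
  F: 00 (length 2)
Average code length: 262/112 = 2.3393 bits/symbol


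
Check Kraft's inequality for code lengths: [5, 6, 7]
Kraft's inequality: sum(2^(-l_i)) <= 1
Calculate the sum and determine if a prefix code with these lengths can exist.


Sum = 2^(-5) + 2^(-6) + 2^(-7)
    = 0.03125 + 0.015625 + 0.0078125
    = 7/128 = 0.0546875
Since 0.0546875 <= 1, Kraft's inequality IS satisfied.
A prefix code with these lengths CAN exist.

Kraft sum = 0.0546875. Satisfied.


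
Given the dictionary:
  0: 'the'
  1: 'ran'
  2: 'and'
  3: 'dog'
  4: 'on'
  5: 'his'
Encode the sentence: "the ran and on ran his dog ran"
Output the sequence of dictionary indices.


Look up each word in the dictionary:
  'the' -> 0
  'ran' -> 1
  'and' -> 2
  'on' -> 4
  'ran' -> 1
  'his' -> 5
  'dog' -> 3
  'ran' -> 1

Encoded: [0, 1, 2, 4, 1, 5, 3, 1]


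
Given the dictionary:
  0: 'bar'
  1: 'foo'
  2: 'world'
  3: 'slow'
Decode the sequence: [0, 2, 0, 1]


Look up each index in the dictionary:
  0 -> 'bar'
  2 -> 'world'
  0 -> 'bar'
  1 -> 'foo'

Decoded: "bar world bar foo"


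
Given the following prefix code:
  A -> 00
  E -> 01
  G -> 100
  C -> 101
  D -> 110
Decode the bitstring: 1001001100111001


Decoding step by step:
Bits 100 -> G
Bits 100 -> G
Bits 110 -> D
Bits 01 -> E
Bits 110 -> D
Bits 01 -> E


Decoded message: GGDEDE


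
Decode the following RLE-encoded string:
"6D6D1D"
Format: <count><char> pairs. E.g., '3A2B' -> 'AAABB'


Expanding each <count><char> pair:
  6D -> 'DDDDDD'
  6D -> 'DDDDDD'
  1D -> 'D'

Decoded = DDDDDDDDDDDDD


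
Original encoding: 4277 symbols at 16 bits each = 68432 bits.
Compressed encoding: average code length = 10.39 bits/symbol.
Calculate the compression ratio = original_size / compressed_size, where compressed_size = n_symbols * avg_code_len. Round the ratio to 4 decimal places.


original_size = n_symbols * orig_bits = 4277 * 16 = 68432 bits
compressed_size = n_symbols * avg_code_len = 4277 * 10.39 = 44438.03 bits
ratio = original_size / compressed_size = 68432 / 44438.03 = 1.5399

Compression ratio = 1.5399


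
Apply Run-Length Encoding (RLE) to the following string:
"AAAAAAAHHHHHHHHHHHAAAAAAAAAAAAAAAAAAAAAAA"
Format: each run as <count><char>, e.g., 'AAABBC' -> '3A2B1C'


Scanning runs left to right:
  i=0: run of 'A' x 7 -> '7A'
  i=7: run of 'H' x 11 -> '11H'
  i=18: run of 'A' x 23 -> '23A'

RLE = 7A11H23A


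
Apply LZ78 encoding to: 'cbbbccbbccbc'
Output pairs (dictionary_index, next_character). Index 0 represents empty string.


LZ78 encoding steps:
Dictionary: {0: ''}
Step 1: w='' (idx 0), next='c' -> output (0, 'c'), add 'c' as idx 1
Step 2: w='' (idx 0), next='b' -> output (0, 'b'), add 'b' as idx 2
Step 3: w='b' (idx 2), next='b' -> output (2, 'b'), add 'bb' as idx 3
Step 4: w='c' (idx 1), next='c' -> output (1, 'c'), add 'cc' as idx 4
Step 5: w='bb' (idx 3), next='c' -> output (3, 'c'), add 'bbc' as idx 5
Step 6: w='c' (idx 1), next='b' -> output (1, 'b'), add 'cb' as idx 6
Step 7: w='c' (idx 1), end of input -> output (1, '')


Encoded: [(0, 'c'), (0, 'b'), (2, 'b'), (1, 'c'), (3, 'c'), (1, 'b'), (1, '')]


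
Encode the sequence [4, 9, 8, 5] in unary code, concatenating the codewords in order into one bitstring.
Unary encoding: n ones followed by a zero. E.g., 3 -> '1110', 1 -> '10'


Encode each number as n ones followed by a terminating 0:
  4 -> 11110 (5 bits)
  9 -> 1111111110 (10 bits)
  8 -> 111111110 (9 bits)
  5 -> 111110 (6 bits)
Total length = 5 + 10 + 9 + 6 = 30 bits.

Unary([4, 9, 8, 5]) = 111101111111110111111110111110 (30 bits)


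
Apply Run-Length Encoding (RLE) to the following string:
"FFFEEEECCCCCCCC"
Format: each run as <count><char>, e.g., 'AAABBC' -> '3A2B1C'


Scanning runs left to right:
  i=0: run of 'F' x 3 -> '3F'
  i=3: run of 'E' x 4 -> '4E'
  i=7: run of 'C' x 8 -> '8C'

RLE = 3F4E8C


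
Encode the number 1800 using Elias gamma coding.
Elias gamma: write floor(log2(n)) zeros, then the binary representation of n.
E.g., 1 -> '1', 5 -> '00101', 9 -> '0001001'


num_bits = floor(log2(1800)) + 1 = 11
leading_zeros = num_bits - 1 = 10
binary(1800) = 11100001000

Elias gamma(1800) = '0000000000' + '11100001000' = 000000000011100001000 (21 bits)


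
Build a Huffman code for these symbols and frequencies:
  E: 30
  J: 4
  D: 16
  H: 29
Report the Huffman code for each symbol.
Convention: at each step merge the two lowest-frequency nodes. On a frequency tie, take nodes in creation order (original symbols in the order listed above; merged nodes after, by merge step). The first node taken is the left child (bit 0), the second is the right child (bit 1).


Huffman tree construction:
Step 1: Merge J(4) + D(16) = 20
Step 2: Merge (J+D)(20) + H(29) = 49
Step 3: Merge E(30) + ((J+D)+H)(49) = 79
Read each symbol's code off the tree from the root (left child = 0, right child = 1).

Codes:
  E: 0 (length 1)
  J: 100 (length 3)
  D: 101 (length 3)
  H: 11 (length 2)
Average code length: 148/79 = 1.8734 bits/symbol


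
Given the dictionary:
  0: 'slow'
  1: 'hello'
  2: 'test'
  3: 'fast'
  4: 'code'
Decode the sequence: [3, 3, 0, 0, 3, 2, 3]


Look up each index in the dictionary:
  3 -> 'fast'
  3 -> 'fast'
  0 -> 'slow'
  0 -> 'slow'
  3 -> 'fast'
  2 -> 'test'
  3 -> 'fast'

Decoded: "fast fast slow slow fast test fast"


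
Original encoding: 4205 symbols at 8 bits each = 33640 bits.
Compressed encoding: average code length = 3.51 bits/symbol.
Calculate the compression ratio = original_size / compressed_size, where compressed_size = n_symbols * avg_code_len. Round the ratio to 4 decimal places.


original_size = n_symbols * orig_bits = 4205 * 8 = 33640 bits
compressed_size = n_symbols * avg_code_len = 4205 * 3.51 = 14759.55 bits
ratio = original_size / compressed_size = 33640 / 14759.55 = 2.2792

Compression ratio = 2.2792


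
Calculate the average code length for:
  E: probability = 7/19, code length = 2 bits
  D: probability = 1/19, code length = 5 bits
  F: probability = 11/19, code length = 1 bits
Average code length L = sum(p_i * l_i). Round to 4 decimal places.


Weighted contributions p_i * l_i:
  E: (7/19) * 2 = 14/19
  D: (1/19) * 5 = 5/19
  F: (11/19) * 1 = 11/19
Sum = (14 + 5 + 11)/19 = 30/19

L = 30/19 = 1.5789 bits/symbol


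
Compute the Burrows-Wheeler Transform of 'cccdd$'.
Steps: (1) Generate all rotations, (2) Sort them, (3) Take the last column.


Rotations (sorted):
  0: $cccdd -> last char: d
  1: cccdd$ -> last char: $
  2: ccdd$c -> last char: c
  3: cdd$cc -> last char: c
  4: d$cccd -> last char: d
  5: dd$ccc -> last char: c


BWT = d$ccdc


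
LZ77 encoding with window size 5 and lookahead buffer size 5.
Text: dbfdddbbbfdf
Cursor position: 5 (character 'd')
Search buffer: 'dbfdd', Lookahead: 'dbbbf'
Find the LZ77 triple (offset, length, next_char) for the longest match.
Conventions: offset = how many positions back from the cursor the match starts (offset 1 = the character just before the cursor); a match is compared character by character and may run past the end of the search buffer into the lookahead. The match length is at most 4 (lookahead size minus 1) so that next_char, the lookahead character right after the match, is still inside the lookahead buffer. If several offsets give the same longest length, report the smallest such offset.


Try each offset into the search buffer:
  offset=1 (pos 4, char 'd'): match length 1
  offset=2 (pos 3, char 'd'): match length 1
  offset=3 (pos 2, char 'f'): match length 0
  offset=4 (pos 1, char 'b'): match length 0
  offset=5 (pos 0, char 'd'): match length 2
Longest match has length 2 at offset 5.
next_char = character at position 5 + 2 = 7 -> 'b'

Best match: offset=5, length=2 (matching 'db' starting at position 0)
LZ77 triple: (5, 2, 'b')


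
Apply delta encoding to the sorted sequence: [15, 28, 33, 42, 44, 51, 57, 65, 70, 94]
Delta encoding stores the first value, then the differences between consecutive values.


First value: 15
Deltas:
  28 - 15 = 13
  33 - 28 = 5
  42 - 33 = 9
  44 - 42 = 2
  51 - 44 = 7
  57 - 51 = 6
  65 - 57 = 8
  70 - 65 = 5
  94 - 70 = 24


Delta encoded: [15, 13, 5, 9, 2, 7, 6, 8, 5, 24]


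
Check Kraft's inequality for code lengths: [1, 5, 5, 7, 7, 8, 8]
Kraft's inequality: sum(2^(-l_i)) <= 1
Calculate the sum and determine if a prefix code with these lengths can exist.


Sum = 2^(-1) + 2^(-5) + 2^(-5) + 2^(-7) + 2^(-7) + 2^(-8) + 2^(-8)
    = 0.5 + 0.03125 + 0.03125 + 0.0078125 + 0.0078125 + 0.00390625 + 0.00390625
    = 150/256 = 0.5859375
Since 0.5859375 <= 1, Kraft's inequality IS satisfied.
A prefix code with these lengths CAN exist.

Kraft sum = 0.5859375. Satisfied.


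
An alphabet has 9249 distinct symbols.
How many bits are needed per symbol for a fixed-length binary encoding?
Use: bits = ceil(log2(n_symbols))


log2(9249) = 13.1751
Bracket: 2^13 = 8192 < 9249 <= 2^14 = 16384
So ceil(log2(9249)) = 14

bits = ceil(log2(9249)) = ceil(13.1751) = 14 bits


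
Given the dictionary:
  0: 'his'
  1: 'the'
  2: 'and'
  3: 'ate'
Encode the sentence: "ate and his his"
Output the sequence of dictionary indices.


Look up each word in the dictionary:
  'ate' -> 3
  'and' -> 2
  'his' -> 0
  'his' -> 0

Encoded: [3, 2, 0, 0]


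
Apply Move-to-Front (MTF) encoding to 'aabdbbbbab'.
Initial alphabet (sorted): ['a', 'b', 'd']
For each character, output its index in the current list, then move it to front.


MTF encoding:
'a': index 0 in ['a', 'b', 'd'] -> ['a', 'b', 'd']
'a': index 0 in ['a', 'b', 'd'] -> ['a', 'b', 'd']
'b': index 1 in ['a', 'b', 'd'] -> ['b', 'a', 'd']
'd': index 2 in ['b', 'a', 'd'] -> ['d', 'b', 'a']
'b': index 1 in ['d', 'b', 'a'] -> ['b', 'd', 'a']
'b': index 0 in ['b', 'd', 'a'] -> ['b', 'd', 'a']
'b': index 0 in ['b', 'd', 'a'] -> ['b', 'd', 'a']
'b': index 0 in ['b', 'd', 'a'] -> ['b', 'd', 'a']
'a': index 2 in ['b', 'd', 'a'] -> ['a', 'b', 'd']
'b': index 1 in ['a', 'b', 'd'] -> ['b', 'a', 'd']


Output: [0, 0, 1, 2, 1, 0, 0, 0, 2, 1]


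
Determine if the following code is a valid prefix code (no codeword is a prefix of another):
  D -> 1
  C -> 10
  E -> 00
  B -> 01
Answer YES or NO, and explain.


Checking each pair (does one codeword prefix another?):
  D='1' vs C='10': prefix -- VIOLATION

NO -- this is NOT a valid prefix code. D (1) is a prefix of C (10).


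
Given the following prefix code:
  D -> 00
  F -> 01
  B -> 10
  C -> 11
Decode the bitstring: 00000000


Decoding step by step:
Bits 00 -> D
Bits 00 -> D
Bits 00 -> D
Bits 00 -> D


Decoded message: DDDD


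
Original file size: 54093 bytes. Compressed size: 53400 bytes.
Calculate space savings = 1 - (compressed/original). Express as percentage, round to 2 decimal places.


ratio = compressed/original = 53400/54093 = 0.987189
savings = 1 - ratio = 1 - 0.987189 = 0.012811
as a percentage: 0.012811 * 100 = 1.28%

Space savings = 1 - 53400/54093 = 1.28%


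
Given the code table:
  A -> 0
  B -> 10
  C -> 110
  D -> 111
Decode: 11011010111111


Decoding:
110 -> C
110 -> C
10 -> B
111 -> D
111 -> D


Result: CCBDD


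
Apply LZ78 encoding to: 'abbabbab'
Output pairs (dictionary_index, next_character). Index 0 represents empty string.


LZ78 encoding steps:
Dictionary: {0: ''}
Step 1: w='' (idx 0), next='a' -> output (0, 'a'), add 'a' as idx 1
Step 2: w='' (idx 0), next='b' -> output (0, 'b'), add 'b' as idx 2
Step 3: w='b' (idx 2), next='a' -> output (2, 'a'), add 'ba' as idx 3
Step 4: w='b' (idx 2), next='b' -> output (2, 'b'), add 'bb' as idx 4
Step 5: w='a' (idx 1), next='b' -> output (1, 'b'), add 'ab' as idx 5


Encoded: [(0, 'a'), (0, 'b'), (2, 'a'), (2, 'b'), (1, 'b')]


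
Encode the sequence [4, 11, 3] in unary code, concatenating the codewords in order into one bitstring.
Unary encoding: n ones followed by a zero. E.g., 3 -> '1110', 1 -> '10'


Encode each number as n ones followed by a terminating 0:
  4 -> 11110 (5 bits)
  11 -> 111111111110 (12 bits)
  3 -> 1110 (4 bits)
Total length = 5 + 12 + 4 = 21 bits.

Unary([4, 11, 3]) = 111101111111111101110 (21 bits)


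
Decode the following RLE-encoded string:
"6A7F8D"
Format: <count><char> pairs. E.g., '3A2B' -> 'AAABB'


Expanding each <count><char> pair:
  6A -> 'AAAAAA'
  7F -> 'FFFFFFF'
  8D -> 'DDDDDDDD'

Decoded = AAAAAAFFFFFFFDDDDDDDD


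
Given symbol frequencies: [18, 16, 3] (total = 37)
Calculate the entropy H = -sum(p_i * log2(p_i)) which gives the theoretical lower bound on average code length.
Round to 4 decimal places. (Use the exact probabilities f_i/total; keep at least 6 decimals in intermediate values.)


Per-symbol terms -p_i * log2(p_i) with p_i = f_i/37:
  p = 18/37 = 0.486486: log2(p) = -1.039528, -p*log2(p) = 0.505717
  p = 16/37 = 0.432432: log2(p) = -1.209453, -p*log2(p) = 0.523007
  p = 3/37 = 0.081081: log2(p) = -3.624491, -p*log2(p) = 0.293878
H = 0.505717 + 0.523007 + 0.293878 = 1.322602

H = 1.3226 bits/symbol


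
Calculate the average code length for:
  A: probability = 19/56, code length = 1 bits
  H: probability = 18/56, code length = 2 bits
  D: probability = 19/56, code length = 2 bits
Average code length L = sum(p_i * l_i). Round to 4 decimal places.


Weighted contributions p_i * l_i:
  A: (19/56) * 1 = 19/56
  H: (18/56) * 2 = 36/56
  D: (19/56) * 2 = 38/56
Sum = (19 + 36 + 38)/56 = 93/56

L = 93/56 = 1.6607 bits/symbol


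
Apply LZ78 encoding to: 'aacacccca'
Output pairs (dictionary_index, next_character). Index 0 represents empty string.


LZ78 encoding steps:
Dictionary: {0: ''}
Step 1: w='' (idx 0), next='a' -> output (0, 'a'), add 'a' as idx 1
Step 2: w='a' (idx 1), next='c' -> output (1, 'c'), add 'ac' as idx 2
Step 3: w='ac' (idx 2), next='c' -> output (2, 'c'), add 'acc' as idx 3
Step 4: w='' (idx 0), next='c' -> output (0, 'c'), add 'c' as idx 4
Step 5: w='c' (idx 4), next='a' -> output (4, 'a'), add 'ca' as idx 5


Encoded: [(0, 'a'), (1, 'c'), (2, 'c'), (0, 'c'), (4, 'a')]


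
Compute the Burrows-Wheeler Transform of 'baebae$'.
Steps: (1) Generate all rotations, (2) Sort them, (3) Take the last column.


Rotations (sorted):
  0: $baebae -> last char: e
  1: ae$baeb -> last char: b
  2: aebae$b -> last char: b
  3: bae$bae -> last char: e
  4: baebae$ -> last char: $
  5: e$baeba -> last char: a
  6: ebae$ba -> last char: a


BWT = ebbe$aa


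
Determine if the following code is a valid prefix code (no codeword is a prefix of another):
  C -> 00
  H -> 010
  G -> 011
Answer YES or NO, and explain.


Checking each pair (does one codeword prefix another?):
  C='00' vs H='010': no prefix
  C='00' vs G='011': no prefix
  H='010' vs C='00': no prefix
  H='010' vs G='011': no prefix
  G='011' vs C='00': no prefix
  G='011' vs H='010': no prefix
No violation found over all pairs.

YES -- this is a valid prefix code. No codeword is a prefix of any other codeword.


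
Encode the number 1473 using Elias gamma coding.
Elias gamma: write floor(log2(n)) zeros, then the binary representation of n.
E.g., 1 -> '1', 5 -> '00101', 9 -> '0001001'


num_bits = floor(log2(1473)) + 1 = 11
leading_zeros = num_bits - 1 = 10
binary(1473) = 10111000001

Elias gamma(1473) = '0000000000' + '10111000001' = 000000000010111000001 (21 bits)


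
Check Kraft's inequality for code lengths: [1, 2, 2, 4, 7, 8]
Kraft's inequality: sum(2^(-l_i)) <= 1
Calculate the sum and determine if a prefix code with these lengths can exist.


Sum = 2^(-1) + 2^(-2) + 2^(-2) + 2^(-4) + 2^(-7) + 2^(-8)
    = 0.5 + 0.25 + 0.25 + 0.0625 + 0.0078125 + 0.00390625
    = 275/256 = 1.07421875
Since 1.07421875 > 1, Kraft's inequality is NOT satisfied.
A prefix code with these lengths CANNOT exist.

Kraft sum = 1.07421875. Not satisfied.


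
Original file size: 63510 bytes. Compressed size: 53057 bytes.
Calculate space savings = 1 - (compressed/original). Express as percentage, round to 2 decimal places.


ratio = compressed/original = 53057/63510 = 0.835412
savings = 1 - ratio = 1 - 0.835412 = 0.164588
as a percentage: 0.164588 * 100 = 16.46%

Space savings = 1 - 53057/63510 = 16.46%


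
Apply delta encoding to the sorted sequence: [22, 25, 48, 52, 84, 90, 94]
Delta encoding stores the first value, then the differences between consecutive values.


First value: 22
Deltas:
  25 - 22 = 3
  48 - 25 = 23
  52 - 48 = 4
  84 - 52 = 32
  90 - 84 = 6
  94 - 90 = 4


Delta encoded: [22, 3, 23, 4, 32, 6, 4]


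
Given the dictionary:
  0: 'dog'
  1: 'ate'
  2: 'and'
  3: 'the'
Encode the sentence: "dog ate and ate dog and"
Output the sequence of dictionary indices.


Look up each word in the dictionary:
  'dog' -> 0
  'ate' -> 1
  'and' -> 2
  'ate' -> 1
  'dog' -> 0
  'and' -> 2

Encoded: [0, 1, 2, 1, 0, 2]


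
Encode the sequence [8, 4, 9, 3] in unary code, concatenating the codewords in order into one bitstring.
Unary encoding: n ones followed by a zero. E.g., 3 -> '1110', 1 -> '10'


Encode each number as n ones followed by a terminating 0:
  8 -> 111111110 (9 bits)
  4 -> 11110 (5 bits)
  9 -> 1111111110 (10 bits)
  3 -> 1110 (4 bits)
Total length = 9 + 5 + 10 + 4 = 28 bits.

Unary([8, 4, 9, 3]) = 1111111101111011111111101110 (28 bits)


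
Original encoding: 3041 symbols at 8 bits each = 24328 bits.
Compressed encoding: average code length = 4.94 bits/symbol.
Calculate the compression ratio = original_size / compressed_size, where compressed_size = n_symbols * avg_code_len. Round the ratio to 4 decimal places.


original_size = n_symbols * orig_bits = 3041 * 8 = 24328 bits
compressed_size = n_symbols * avg_code_len = 3041 * 4.94 = 15022.54 bits
ratio = original_size / compressed_size = 24328 / 15022.54 = 1.6194

Compression ratio = 1.6194


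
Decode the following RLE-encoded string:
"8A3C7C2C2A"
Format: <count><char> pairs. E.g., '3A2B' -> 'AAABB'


Expanding each <count><char> pair:
  8A -> 'AAAAAAAA'
  3C -> 'CCC'
  7C -> 'CCCCCCC'
  2C -> 'CC'
  2A -> 'AA'

Decoded = AAAAAAAACCCCCCCCCCCCAA


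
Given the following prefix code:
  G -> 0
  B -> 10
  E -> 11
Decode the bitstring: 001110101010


Decoding step by step:
Bits 0 -> G
Bits 0 -> G
Bits 11 -> E
Bits 10 -> B
Bits 10 -> B
Bits 10 -> B
Bits 10 -> B


Decoded message: GGEBBBB


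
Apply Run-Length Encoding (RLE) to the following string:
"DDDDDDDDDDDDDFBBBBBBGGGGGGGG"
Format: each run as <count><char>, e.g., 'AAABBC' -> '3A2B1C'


Scanning runs left to right:
  i=0: run of 'D' x 13 -> '13D'
  i=13: run of 'F' x 1 -> '1F'
  i=14: run of 'B' x 6 -> '6B'
  i=20: run of 'G' x 8 -> '8G'

RLE = 13D1F6B8G


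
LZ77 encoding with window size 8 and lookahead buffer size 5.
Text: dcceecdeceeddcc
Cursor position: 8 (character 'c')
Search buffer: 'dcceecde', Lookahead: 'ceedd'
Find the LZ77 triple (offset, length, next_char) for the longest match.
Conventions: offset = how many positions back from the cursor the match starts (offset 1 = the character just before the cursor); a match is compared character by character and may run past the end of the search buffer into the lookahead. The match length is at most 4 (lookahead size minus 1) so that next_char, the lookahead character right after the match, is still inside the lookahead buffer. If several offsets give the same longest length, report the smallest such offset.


Try each offset into the search buffer:
  offset=1 (pos 7, char 'e'): match length 0
  offset=2 (pos 6, char 'd'): match length 0
  offset=3 (pos 5, char 'c'): match length 1
  offset=4 (pos 4, char 'e'): match length 0
  offset=5 (pos 3, char 'e'): match length 0
  offset=6 (pos 2, char 'c'): match length 3
  offset=7 (pos 1, char 'c'): match length 1
  offset=8 (pos 0, char 'd'): match length 0
Longest match has length 3 at offset 6.
next_char = character at position 8 + 3 = 11 -> 'd'

Best match: offset=6, length=3 (matching 'cee' starting at position 2)
LZ77 triple: (6, 3, 'd')


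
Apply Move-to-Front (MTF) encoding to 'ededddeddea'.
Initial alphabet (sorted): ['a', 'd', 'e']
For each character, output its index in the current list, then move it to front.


MTF encoding:
'e': index 2 in ['a', 'd', 'e'] -> ['e', 'a', 'd']
'd': index 2 in ['e', 'a', 'd'] -> ['d', 'e', 'a']
'e': index 1 in ['d', 'e', 'a'] -> ['e', 'd', 'a']
'd': index 1 in ['e', 'd', 'a'] -> ['d', 'e', 'a']
'd': index 0 in ['d', 'e', 'a'] -> ['d', 'e', 'a']
'd': index 0 in ['d', 'e', 'a'] -> ['d', 'e', 'a']
'e': index 1 in ['d', 'e', 'a'] -> ['e', 'd', 'a']
'd': index 1 in ['e', 'd', 'a'] -> ['d', 'e', 'a']
'd': index 0 in ['d', 'e', 'a'] -> ['d', 'e', 'a']
'e': index 1 in ['d', 'e', 'a'] -> ['e', 'd', 'a']
'a': index 2 in ['e', 'd', 'a'] -> ['a', 'e', 'd']


Output: [2, 2, 1, 1, 0, 0, 1, 1, 0, 1, 2]


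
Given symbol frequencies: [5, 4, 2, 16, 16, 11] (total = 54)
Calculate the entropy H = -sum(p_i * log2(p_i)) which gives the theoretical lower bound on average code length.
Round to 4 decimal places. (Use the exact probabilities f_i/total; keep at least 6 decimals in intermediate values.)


Per-symbol terms -p_i * log2(p_i) with p_i = f_i/54:
  p = 5/54 = 0.092593: log2(p) = -3.432959, -p*log2(p) = 0.317867
  p = 4/54 = 0.074074: log2(p) = -3.754888, -p*log2(p) = 0.278140
  p = 2/54 = 0.037037: log2(p) = -4.754888, -p*log2(p) = 0.176107
  p = 16/54 = 0.296296: log2(p) = -1.754888, -p*log2(p) = 0.519967
  p = 16/54 = 0.296296: log2(p) = -1.754888, -p*log2(p) = 0.519967
  p = 11/54 = 0.203704: log2(p) = -2.295456, -p*log2(p) = 0.467593
H = 0.317867 + 0.278140 + 0.176107 + 0.519967 + 0.519967 + 0.467593 = 2.279641

H = 2.2796 bits/symbol


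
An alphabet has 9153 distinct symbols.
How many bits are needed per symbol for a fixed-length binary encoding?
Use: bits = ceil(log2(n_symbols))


log2(9153) = 13.16
Bracket: 2^13 = 8192 < 9153 <= 2^14 = 16384
So ceil(log2(9153)) = 14

bits = ceil(log2(9153)) = ceil(13.16) = 14 bits


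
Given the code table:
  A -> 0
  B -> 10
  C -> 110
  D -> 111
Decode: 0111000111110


Decoding:
0 -> A
111 -> D
0 -> A
0 -> A
0 -> A
111 -> D
110 -> C


Result: ADAAADC


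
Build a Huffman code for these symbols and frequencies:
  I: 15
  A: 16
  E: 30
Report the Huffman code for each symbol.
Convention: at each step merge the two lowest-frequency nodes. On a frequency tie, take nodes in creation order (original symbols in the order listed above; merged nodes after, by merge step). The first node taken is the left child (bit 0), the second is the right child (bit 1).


Huffman tree construction:
Step 1: Merge I(15) + A(16) = 31
Step 2: Merge E(30) + (I+A)(31) = 61
Read each symbol's code off the tree from the root (left child = 0, right child = 1).

Codes:
  I: 10 (length 2)
  A: 11 (length 2)
  E: 0 (length 1)
Average code length: 92/61 = 1.5082 bits/symbol


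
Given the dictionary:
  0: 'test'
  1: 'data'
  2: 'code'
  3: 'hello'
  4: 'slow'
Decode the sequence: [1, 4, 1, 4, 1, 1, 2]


Look up each index in the dictionary:
  1 -> 'data'
  4 -> 'slow'
  1 -> 'data'
  4 -> 'slow'
  1 -> 'data'
  1 -> 'data'
  2 -> 'code'

Decoded: "data slow data slow data data code"


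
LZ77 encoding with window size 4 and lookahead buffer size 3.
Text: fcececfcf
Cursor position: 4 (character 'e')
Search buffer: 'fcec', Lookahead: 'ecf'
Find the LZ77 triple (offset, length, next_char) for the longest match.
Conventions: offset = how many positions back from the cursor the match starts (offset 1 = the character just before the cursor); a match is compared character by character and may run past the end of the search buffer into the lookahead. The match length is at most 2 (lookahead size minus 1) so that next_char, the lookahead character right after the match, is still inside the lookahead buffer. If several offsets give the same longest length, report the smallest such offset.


Try each offset into the search buffer:
  offset=1 (pos 3, char 'c'): match length 0
  offset=2 (pos 2, char 'e'): match length 2
  offset=3 (pos 1, char 'c'): match length 0
  offset=4 (pos 0, char 'f'): match length 0
Longest match has length 2 at offset 2.
next_char = character at position 4 + 2 = 6 -> 'f'

Best match: offset=2, length=2 (matching 'ec' starting at position 2)
LZ77 triple: (2, 2, 'f')
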